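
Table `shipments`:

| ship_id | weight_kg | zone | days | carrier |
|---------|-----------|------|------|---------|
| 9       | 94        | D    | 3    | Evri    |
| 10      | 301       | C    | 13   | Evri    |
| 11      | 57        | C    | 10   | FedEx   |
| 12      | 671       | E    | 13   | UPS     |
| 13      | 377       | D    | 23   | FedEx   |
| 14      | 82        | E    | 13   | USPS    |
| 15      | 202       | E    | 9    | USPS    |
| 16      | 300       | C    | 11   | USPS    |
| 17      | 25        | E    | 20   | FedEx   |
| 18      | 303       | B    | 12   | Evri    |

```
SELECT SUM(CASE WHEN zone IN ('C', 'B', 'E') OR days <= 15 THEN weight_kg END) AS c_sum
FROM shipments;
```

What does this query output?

2035

ship_id=9: ✓ → 94
ship_id=10: ✓ → 301
ship_id=11: ✓ → 57
ship_id=12: ✓ → 671
ship_id=13: ✗
ship_id=14: ✓ → 82
ship_id=15: ✓ → 202
ship_id=16: ✓ → 300
ship_id=17: ✓ → 25
ship_id=18: ✓ → 303
c_sum = 94 + 301 + 57 + 671 + 82 + 202 + 300 + 25 + 303 = 2035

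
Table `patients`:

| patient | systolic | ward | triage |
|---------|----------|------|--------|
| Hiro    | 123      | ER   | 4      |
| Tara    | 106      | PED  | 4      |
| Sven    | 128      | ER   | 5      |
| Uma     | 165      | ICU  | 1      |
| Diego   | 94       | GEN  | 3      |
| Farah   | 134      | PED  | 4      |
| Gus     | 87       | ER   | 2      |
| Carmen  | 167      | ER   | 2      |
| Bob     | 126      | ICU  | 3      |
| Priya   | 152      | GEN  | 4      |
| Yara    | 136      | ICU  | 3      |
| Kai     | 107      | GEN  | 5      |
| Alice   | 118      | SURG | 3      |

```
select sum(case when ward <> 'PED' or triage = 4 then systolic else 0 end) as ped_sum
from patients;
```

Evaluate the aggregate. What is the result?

patient=Hiro: ✓ → 123
patient=Tara: ✓ → 106
patient=Sven: ✓ → 128
patient=Uma: ✓ → 165
patient=Diego: ✓ → 94
patient=Farah: ✓ → 134
patient=Gus: ✓ → 87
patient=Carmen: ✓ → 167
patient=Bob: ✓ → 126
patient=Priya: ✓ → 152
patient=Yara: ✓ → 136
patient=Kai: ✓ → 107
patient=Alice: ✓ → 118
ped_sum = 123 + 106 + 128 + 165 + 94 + 134 + 87 + 167 + 126 + 152 + 136 + 107 + 118 = 1643

1643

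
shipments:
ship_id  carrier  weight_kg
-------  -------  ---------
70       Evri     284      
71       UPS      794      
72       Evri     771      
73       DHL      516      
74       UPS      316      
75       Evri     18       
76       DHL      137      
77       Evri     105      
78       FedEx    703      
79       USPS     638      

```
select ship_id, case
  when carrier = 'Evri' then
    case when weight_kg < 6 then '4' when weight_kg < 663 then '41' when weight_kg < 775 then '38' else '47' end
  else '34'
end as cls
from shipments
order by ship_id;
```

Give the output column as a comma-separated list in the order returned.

41, 34, 38, 34, 34, 41, 34, 41, 34, 34

ship_id=70: carrier='Evri' → inner[weight_kg < 663] → 41
ship_id=71: carrier='UPS' → outer ELSE → 34
ship_id=72: carrier='Evri' → inner[weight_kg < 775] → 38
ship_id=73: carrier='DHL' → outer ELSE → 34
ship_id=74: carrier='UPS' → outer ELSE → 34
ship_id=75: carrier='Evri' → inner[weight_kg < 663] → 41
ship_id=76: carrier='DHL' → outer ELSE → 34
ship_id=77: carrier='Evri' → inner[weight_kg < 663] → 41
ship_id=78: carrier='FedEx' → outer ELSE → 34
ship_id=79: carrier='USPS' → outer ELSE → 34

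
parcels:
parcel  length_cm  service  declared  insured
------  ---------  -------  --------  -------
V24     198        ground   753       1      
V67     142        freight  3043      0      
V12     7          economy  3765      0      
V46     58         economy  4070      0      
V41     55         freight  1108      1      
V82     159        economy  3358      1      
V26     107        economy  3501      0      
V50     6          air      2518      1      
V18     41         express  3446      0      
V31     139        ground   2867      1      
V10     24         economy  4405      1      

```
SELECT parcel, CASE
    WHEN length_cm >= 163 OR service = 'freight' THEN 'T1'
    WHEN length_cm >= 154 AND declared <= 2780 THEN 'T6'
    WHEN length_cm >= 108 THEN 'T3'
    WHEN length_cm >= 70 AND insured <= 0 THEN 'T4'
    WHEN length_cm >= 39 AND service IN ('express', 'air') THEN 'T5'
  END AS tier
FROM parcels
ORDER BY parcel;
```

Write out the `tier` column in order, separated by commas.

NULL, NULL, T5, T1, T4, T3, T1, NULL, NULL, T1, T3

parcel=V10: (no match → NULL) → NULL
parcel=V12: (no match → NULL) → NULL
parcel=V18: length_cm >= 39 AND service IN ('express', 'air') → T5
parcel=V24: length_cm >= 163 OR service = 'freight' → T1
parcel=V26: length_cm >= 70 AND insured <= 0 → T4
parcel=V31: length_cm >= 108 → T3
parcel=V41: length_cm >= 163 OR service = 'freight' → T1
parcel=V46: (no match → NULL) → NULL
parcel=V50: (no match → NULL) → NULL
parcel=V67: length_cm >= 163 OR service = 'freight' → T1
parcel=V82: length_cm >= 108 → T3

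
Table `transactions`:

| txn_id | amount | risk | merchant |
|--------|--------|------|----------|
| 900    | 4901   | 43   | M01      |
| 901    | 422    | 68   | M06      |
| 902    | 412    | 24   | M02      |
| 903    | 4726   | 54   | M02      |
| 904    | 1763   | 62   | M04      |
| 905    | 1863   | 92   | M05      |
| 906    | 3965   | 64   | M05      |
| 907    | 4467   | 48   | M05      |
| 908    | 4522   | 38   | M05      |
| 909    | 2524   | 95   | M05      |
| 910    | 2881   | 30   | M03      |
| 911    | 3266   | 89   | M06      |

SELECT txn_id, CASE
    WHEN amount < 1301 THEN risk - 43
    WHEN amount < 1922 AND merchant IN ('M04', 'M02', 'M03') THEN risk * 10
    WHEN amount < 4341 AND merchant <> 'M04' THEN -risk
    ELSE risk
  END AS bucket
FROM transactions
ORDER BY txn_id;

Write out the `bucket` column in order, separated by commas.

txn_id=900: ELSE → 43
txn_id=901: amount < 1301 → 25
txn_id=902: amount < 1301 → -19
txn_id=903: ELSE → 54
txn_id=904: amount < 1922 AND merchant IN ('M04', 'M02', 'M03') → 620
txn_id=905: amount < 4341 AND merchant <> 'M04' → -92
txn_id=906: amount < 4341 AND merchant <> 'M04' → -64
txn_id=907: ELSE → 48
txn_id=908: ELSE → 38
txn_id=909: amount < 4341 AND merchant <> 'M04' → -95
txn_id=910: amount < 4341 AND merchant <> 'M04' → -30
txn_id=911: amount < 4341 AND merchant <> 'M04' → -89

43, 25, -19, 54, 620, -92, -64, 48, 38, -95, -30, -89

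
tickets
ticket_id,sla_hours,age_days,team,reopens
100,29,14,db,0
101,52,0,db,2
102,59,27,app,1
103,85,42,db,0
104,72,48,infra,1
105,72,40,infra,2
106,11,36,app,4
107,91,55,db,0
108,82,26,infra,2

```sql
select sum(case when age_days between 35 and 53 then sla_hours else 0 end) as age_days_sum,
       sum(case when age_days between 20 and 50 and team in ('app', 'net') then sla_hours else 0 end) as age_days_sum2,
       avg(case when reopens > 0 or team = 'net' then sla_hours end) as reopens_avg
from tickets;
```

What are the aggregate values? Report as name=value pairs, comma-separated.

age_days_sum=240, age_days_sum2=70, reopens_avg=58

[age_days_sum: age_days between 35 and 53]
ticket_id=100: ✗
ticket_id=101: ✗
ticket_id=102: ✗
ticket_id=103: ✓ → 85
ticket_id=104: ✓ → 72
ticket_id=105: ✓ → 72
ticket_id=106: ✓ → 11
ticket_id=107: ✗
ticket_id=108: ✗
age_days_sum = 85 + 72 + 72 + 11 = 240
—
[age_days_sum2: age_days between 20 and 50 and team in ('app', 'net')]
ticket_id=100: ✗
ticket_id=101: ✗
ticket_id=102: ✓ → 59
ticket_id=103: ✗
ticket_id=104: ✗
ticket_id=105: ✗
ticket_id=106: ✓ → 11
ticket_id=107: ✗
ticket_id=108: ✗
age_days_sum2 = 59 + 11 = 70
—
[reopens_avg: reopens > 0 or team = 'net']
ticket_id=100: ✗
ticket_id=101: ✓ → 52
ticket_id=102: ✓ → 59
ticket_id=103: ✗
ticket_id=104: ✓ → 72
ticket_id=105: ✓ → 72
ticket_id=106: ✓ → 11
ticket_id=107: ✗
ticket_id=108: ✓ → 82
reopens_avg = (52 + 59 + 72 + 72 + 11 + 82) / 6 = 58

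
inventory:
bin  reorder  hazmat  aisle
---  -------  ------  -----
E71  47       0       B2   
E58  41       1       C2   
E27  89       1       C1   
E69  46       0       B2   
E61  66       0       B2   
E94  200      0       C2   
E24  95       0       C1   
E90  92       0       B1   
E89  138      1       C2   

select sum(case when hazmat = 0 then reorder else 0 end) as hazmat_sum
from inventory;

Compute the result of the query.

bin=E71: ✓ → 47
bin=E58: ✗
bin=E27: ✗
bin=E69: ✓ → 46
bin=E61: ✓ → 66
bin=E94: ✓ → 200
bin=E24: ✓ → 95
bin=E90: ✓ → 92
bin=E89: ✗
hazmat_sum = 47 + 46 + 66 + 200 + 95 + 92 = 546

546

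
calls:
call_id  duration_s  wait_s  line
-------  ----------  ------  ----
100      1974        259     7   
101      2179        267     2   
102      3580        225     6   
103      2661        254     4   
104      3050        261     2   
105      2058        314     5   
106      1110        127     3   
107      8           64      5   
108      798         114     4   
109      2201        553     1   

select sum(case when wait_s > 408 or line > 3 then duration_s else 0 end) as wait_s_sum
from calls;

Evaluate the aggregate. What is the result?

13280

call_id=100: ✓ → 1974
call_id=101: ✗
call_id=102: ✓ → 3580
call_id=103: ✓ → 2661
call_id=104: ✗
call_id=105: ✓ → 2058
call_id=106: ✗
call_id=107: ✓ → 8
call_id=108: ✓ → 798
call_id=109: ✓ → 2201
wait_s_sum = 1974 + 3580 + 2661 + 2058 + 8 + 798 + 2201 = 13280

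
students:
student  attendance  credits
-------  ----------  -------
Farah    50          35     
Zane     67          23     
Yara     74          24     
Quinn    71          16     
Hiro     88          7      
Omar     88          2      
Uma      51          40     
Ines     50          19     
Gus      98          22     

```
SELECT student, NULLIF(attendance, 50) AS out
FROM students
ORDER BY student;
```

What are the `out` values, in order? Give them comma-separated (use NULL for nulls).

student=Farah: attendance=50 vs 50: equal → NULL
student=Gus: attendance=98 vs 50: differ → 98
student=Hiro: attendance=88 vs 50: differ → 88
student=Ines: attendance=50 vs 50: equal → NULL
student=Omar: attendance=88 vs 50: differ → 88
student=Quinn: attendance=71 vs 50: differ → 71
student=Uma: attendance=51 vs 50: differ → 51
student=Yara: attendance=74 vs 50: differ → 74
student=Zane: attendance=67 vs 50: differ → 67

NULL, 98, 88, NULL, 88, 71, 51, 74, 67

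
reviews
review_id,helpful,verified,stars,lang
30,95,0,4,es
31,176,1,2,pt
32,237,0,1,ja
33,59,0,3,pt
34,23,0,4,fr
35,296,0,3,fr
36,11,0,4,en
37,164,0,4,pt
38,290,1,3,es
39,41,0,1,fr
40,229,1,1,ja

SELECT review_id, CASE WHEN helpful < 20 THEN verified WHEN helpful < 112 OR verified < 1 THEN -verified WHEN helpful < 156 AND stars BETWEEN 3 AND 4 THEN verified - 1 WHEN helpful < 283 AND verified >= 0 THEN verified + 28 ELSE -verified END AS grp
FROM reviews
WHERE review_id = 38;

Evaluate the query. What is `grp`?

review_id = 38: helpful=290, verified=1, stars=3, lang=es.
helpful < 20 → false
helpful < 112 OR verified < 1 → false
helpful < 156 AND stars BETWEEN 3 AND 4 → false
helpful < 283 AND verified >= 0 → false
No prior WHEN matched → ELSE → -1

-1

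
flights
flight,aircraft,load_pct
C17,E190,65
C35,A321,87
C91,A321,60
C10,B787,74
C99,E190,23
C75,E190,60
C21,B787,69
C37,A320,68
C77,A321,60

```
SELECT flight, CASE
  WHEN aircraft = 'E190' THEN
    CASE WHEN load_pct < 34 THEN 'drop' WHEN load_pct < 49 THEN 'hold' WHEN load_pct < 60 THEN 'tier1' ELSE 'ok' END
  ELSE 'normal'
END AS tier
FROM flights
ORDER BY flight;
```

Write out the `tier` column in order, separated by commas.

normal, ok, normal, normal, normal, ok, normal, normal, drop

flight=C10: aircraft='B787' → outer ELSE → normal
flight=C17: aircraft='E190' → inner[ELSE] → ok
flight=C21: aircraft='B787' → outer ELSE → normal
flight=C35: aircraft='A321' → outer ELSE → normal
flight=C37: aircraft='A320' → outer ELSE → normal
flight=C75: aircraft='E190' → inner[ELSE] → ok
flight=C77: aircraft='A321' → outer ELSE → normal
flight=C91: aircraft='A321' → outer ELSE → normal
flight=C99: aircraft='E190' → inner[load_pct < 34] → drop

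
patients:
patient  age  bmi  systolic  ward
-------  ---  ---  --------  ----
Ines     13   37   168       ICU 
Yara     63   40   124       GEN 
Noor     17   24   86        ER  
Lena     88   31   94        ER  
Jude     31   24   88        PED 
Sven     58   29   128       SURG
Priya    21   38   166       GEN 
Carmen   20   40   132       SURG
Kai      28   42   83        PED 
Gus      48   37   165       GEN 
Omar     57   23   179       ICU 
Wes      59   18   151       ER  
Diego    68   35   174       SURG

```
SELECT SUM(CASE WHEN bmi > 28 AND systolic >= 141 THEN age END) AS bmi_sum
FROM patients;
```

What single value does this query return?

150

patient=Ines: ✓ → 13
patient=Yara: ✗
patient=Noor: ✗
patient=Lena: ✗
patient=Jude: ✗
patient=Sven: ✗
patient=Priya: ✓ → 21
patient=Carmen: ✗
patient=Kai: ✗
patient=Gus: ✓ → 48
patient=Omar: ✗
patient=Wes: ✗
patient=Diego: ✓ → 68
bmi_sum = 13 + 21 + 48 + 68 = 150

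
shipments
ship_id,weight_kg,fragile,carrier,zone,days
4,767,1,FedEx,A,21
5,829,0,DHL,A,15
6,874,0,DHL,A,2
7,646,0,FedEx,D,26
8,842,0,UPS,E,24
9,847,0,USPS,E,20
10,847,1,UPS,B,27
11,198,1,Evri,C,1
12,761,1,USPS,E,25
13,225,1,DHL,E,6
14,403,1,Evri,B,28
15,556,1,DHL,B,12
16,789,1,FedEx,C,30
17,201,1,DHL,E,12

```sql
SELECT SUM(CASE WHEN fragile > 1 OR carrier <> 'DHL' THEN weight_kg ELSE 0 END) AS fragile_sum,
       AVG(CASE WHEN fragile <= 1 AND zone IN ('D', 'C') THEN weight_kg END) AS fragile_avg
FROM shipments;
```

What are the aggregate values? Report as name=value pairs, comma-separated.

[fragile_sum: fragile > 1 OR carrier <> 'DHL']
ship_id=4: ✓ → 767
ship_id=5: ✗
ship_id=6: ✗
ship_id=7: ✓ → 646
ship_id=8: ✓ → 842
ship_id=9: ✓ → 847
ship_id=10: ✓ → 847
ship_id=11: ✓ → 198
ship_id=12: ✓ → 761
ship_id=13: ✗
ship_id=14: ✓ → 403
ship_id=15: ✗
ship_id=16: ✓ → 789
ship_id=17: ✗
fragile_sum = 767 + 646 + 842 + 847 + 847 + 198 + 761 + 403 + 789 = 6100
—
[fragile_avg: fragile <= 1 AND zone IN ('D', 'C')]
ship_id=4: ✗
ship_id=5: ✗
ship_id=6: ✗
ship_id=7: ✓ → 646
ship_id=8: ✗
ship_id=9: ✗
ship_id=10: ✗
ship_id=11: ✓ → 198
ship_id=12: ✗
ship_id=13: ✗
ship_id=14: ✗
ship_id=15: ✗
ship_id=16: ✓ → 789
ship_id=17: ✗
fragile_avg = (646 + 198 + 789) / 3 = 544.3333333333

fragile_sum=6100, fragile_avg=544.3333333333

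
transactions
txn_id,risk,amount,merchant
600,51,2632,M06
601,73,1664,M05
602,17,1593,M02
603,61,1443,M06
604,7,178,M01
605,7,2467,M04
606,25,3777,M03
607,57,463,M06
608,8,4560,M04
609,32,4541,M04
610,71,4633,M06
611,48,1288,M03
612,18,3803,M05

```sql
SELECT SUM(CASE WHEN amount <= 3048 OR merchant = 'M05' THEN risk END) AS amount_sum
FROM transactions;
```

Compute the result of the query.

txn_id=600: ✓ → 51
txn_id=601: ✓ → 73
txn_id=602: ✓ → 17
txn_id=603: ✓ → 61
txn_id=604: ✓ → 7
txn_id=605: ✓ → 7
txn_id=606: ✗
txn_id=607: ✓ → 57
txn_id=608: ✗
txn_id=609: ✗
txn_id=610: ✗
txn_id=611: ✓ → 48
txn_id=612: ✓ → 18
amount_sum = 51 + 73 + 17 + 61 + 7 + 7 + 57 + 48 + 18 = 339

339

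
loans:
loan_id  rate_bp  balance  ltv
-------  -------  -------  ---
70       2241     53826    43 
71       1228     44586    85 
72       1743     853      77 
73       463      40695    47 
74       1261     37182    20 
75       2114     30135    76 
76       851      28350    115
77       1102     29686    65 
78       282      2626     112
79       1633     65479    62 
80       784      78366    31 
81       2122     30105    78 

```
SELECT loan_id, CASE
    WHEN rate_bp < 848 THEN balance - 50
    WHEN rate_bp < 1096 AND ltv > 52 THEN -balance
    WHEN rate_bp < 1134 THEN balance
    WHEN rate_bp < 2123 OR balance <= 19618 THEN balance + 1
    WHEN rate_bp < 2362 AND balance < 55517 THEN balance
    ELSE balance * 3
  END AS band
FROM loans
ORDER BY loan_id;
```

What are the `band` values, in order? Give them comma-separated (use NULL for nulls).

53826, 44587, 854, 40645, 37183, 30136, -28350, 29686, 2576, 65480, 78316, 30106

loan_id=70: rate_bp < 2362 AND balance < 55517 → 53826
loan_id=71: rate_bp < 2123 OR balance <= 19618 → 44587
loan_id=72: rate_bp < 2123 OR balance <= 19618 → 854
loan_id=73: rate_bp < 848 → 40645
loan_id=74: rate_bp < 2123 OR balance <= 19618 → 37183
loan_id=75: rate_bp < 2123 OR balance <= 19618 → 30136
loan_id=76: rate_bp < 1096 AND ltv > 52 → -28350
loan_id=77: rate_bp < 1134 → 29686
loan_id=78: rate_bp < 848 → 2576
loan_id=79: rate_bp < 2123 OR balance <= 19618 → 65480
loan_id=80: rate_bp < 848 → 78316
loan_id=81: rate_bp < 2123 OR balance <= 19618 → 30106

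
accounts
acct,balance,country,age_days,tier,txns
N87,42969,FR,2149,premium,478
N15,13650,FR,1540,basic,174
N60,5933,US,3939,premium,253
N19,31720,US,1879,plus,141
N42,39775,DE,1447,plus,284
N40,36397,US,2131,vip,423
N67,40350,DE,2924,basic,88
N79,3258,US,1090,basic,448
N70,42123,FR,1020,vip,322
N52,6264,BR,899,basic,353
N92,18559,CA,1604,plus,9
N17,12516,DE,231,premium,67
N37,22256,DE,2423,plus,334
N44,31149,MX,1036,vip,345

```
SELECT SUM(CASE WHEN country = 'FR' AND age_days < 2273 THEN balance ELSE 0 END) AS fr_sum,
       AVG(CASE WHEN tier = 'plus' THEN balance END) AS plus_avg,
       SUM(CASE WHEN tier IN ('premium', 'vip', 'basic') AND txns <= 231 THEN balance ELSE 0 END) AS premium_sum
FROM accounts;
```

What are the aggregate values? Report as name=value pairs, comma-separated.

[fr_sum: country = 'FR' AND age_days < 2273]
acct=N87: ✓ → 42969
acct=N15: ✓ → 13650
acct=N60: ✗
acct=N19: ✗
acct=N42: ✗
acct=N40: ✗
acct=N67: ✗
acct=N79: ✗
acct=N70: ✓ → 42123
acct=N52: ✗
acct=N92: ✗
acct=N17: ✗
acct=N37: ✗
acct=N44: ✗
fr_sum = 42969 + 13650 + 42123 = 98742
—
[plus_avg: tier = 'plus']
acct=N87: ✗
acct=N15: ✗
acct=N60: ✗
acct=N19: ✓ → 31720
acct=N42: ✓ → 39775
acct=N40: ✗
acct=N67: ✗
acct=N79: ✗
acct=N70: ✗
acct=N52: ✗
acct=N92: ✓ → 18559
acct=N17: ✗
acct=N37: ✓ → 22256
acct=N44: ✗
plus_avg = (31720 + 39775 + 18559 + 22256) / 4 = 28077.5
—
[premium_sum: tier IN ('premium', 'vip', 'basic') AND txns <= 231]
acct=N87: ✗
acct=N15: ✓ → 13650
acct=N60: ✗
acct=N19: ✗
acct=N42: ✗
acct=N40: ✗
acct=N67: ✓ → 40350
acct=N79: ✗
acct=N70: ✗
acct=N52: ✗
acct=N92: ✗
acct=N17: ✓ → 12516
acct=N37: ✗
acct=N44: ✗
premium_sum = 13650 + 40350 + 12516 = 66516

fr_sum=98742, plus_avg=28077.5, premium_sum=66516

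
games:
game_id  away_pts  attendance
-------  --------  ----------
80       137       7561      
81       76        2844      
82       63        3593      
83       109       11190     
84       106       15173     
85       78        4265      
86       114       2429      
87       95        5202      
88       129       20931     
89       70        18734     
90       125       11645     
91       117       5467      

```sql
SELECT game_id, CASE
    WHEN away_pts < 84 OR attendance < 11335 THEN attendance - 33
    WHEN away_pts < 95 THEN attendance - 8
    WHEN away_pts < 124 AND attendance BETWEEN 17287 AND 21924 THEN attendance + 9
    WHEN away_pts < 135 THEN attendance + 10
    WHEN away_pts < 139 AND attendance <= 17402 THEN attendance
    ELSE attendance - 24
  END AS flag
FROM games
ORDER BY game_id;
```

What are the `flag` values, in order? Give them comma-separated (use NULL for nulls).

game_id=80: away_pts < 84 OR attendance < 11335 → 7528
game_id=81: away_pts < 84 OR attendance < 11335 → 2811
game_id=82: away_pts < 84 OR attendance < 11335 → 3560
game_id=83: away_pts < 84 OR attendance < 11335 → 11157
game_id=84: away_pts < 135 → 15183
game_id=85: away_pts < 84 OR attendance < 11335 → 4232
game_id=86: away_pts < 84 OR attendance < 11335 → 2396
game_id=87: away_pts < 84 OR attendance < 11335 → 5169
game_id=88: away_pts < 135 → 20941
game_id=89: away_pts < 84 OR attendance < 11335 → 18701
game_id=90: away_pts < 135 → 11655
game_id=91: away_pts < 84 OR attendance < 11335 → 5434

7528, 2811, 3560, 11157, 15183, 4232, 2396, 5169, 20941, 18701, 11655, 5434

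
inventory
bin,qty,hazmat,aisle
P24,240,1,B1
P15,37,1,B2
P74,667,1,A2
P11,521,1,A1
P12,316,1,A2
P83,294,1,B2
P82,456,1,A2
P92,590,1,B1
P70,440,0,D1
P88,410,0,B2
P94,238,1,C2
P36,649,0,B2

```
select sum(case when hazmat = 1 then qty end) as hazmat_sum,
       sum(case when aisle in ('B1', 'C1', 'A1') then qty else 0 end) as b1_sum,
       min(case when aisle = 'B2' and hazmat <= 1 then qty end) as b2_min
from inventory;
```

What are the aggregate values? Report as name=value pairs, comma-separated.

[hazmat_sum: hazmat = 1]
bin=P24: ✓ → 240
bin=P15: ✓ → 37
bin=P74: ✓ → 667
bin=P11: ✓ → 521
bin=P12: ✓ → 316
bin=P83: ✓ → 294
bin=P82: ✓ → 456
bin=P92: ✓ → 590
bin=P70: ✗
bin=P88: ✗
bin=P94: ✓ → 238
bin=P36: ✗
hazmat_sum = 240 + 37 + 667 + 521 + 316 + 294 + 456 + 590 + 238 = 3359
—
[b1_sum: aisle in ('B1', 'C1', 'A1')]
bin=P24: ✓ → 240
bin=P15: ✗
bin=P74: ✗
bin=P11: ✓ → 521
bin=P12: ✗
bin=P83: ✗
bin=P82: ✗
bin=P92: ✓ → 590
bin=P70: ✗
bin=P88: ✗
bin=P94: ✗
bin=P36: ✗
b1_sum = 240 + 521 + 590 = 1351
—
[b2_min: aisle = 'B2' and hazmat <= 1]
bin=P24: ✗
bin=P15: ✓ → 37
bin=P74: ✗
bin=P11: ✗
bin=P12: ✗
bin=P83: ✓ → 294
bin=P82: ✗
bin=P92: ✗
bin=P70: ✗
bin=P88: ✓ → 410
bin=P94: ✗
bin=P36: ✓ → 649
b2_min = MIN(37, 294, 410, 649) = 37

hazmat_sum=3359, b1_sum=1351, b2_min=37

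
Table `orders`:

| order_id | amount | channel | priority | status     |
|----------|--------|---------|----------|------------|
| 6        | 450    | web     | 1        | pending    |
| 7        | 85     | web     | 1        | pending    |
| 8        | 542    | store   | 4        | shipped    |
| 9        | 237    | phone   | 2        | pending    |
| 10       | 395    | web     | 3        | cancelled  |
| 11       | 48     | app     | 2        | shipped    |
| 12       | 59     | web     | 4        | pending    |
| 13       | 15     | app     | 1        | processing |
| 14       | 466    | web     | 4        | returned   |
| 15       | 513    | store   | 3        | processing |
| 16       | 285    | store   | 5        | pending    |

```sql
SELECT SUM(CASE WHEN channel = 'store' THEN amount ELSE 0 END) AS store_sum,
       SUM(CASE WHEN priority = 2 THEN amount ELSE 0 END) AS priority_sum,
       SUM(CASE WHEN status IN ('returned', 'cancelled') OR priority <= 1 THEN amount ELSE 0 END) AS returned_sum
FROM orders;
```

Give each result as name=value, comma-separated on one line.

store_sum=1340, priority_sum=285, returned_sum=1411

[store_sum: channel = 'store']
order_id=6: ✗
order_id=7: ✗
order_id=8: ✓ → 542
order_id=9: ✗
order_id=10: ✗
order_id=11: ✗
order_id=12: ✗
order_id=13: ✗
order_id=14: ✗
order_id=15: ✓ → 513
order_id=16: ✓ → 285
store_sum = 542 + 513 + 285 = 1340
—
[priority_sum: priority = 2]
order_id=6: ✗
order_id=7: ✗
order_id=8: ✗
order_id=9: ✓ → 237
order_id=10: ✗
order_id=11: ✓ → 48
order_id=12: ✗
order_id=13: ✗
order_id=14: ✗
order_id=15: ✗
order_id=16: ✗
priority_sum = 237 + 48 = 285
—
[returned_sum: status IN ('returned', 'cancelled') OR priority <= 1]
order_id=6: ✓ → 450
order_id=7: ✓ → 85
order_id=8: ✗
order_id=9: ✗
order_id=10: ✓ → 395
order_id=11: ✗
order_id=12: ✗
order_id=13: ✓ → 15
order_id=14: ✓ → 466
order_id=15: ✗
order_id=16: ✗
returned_sum = 450 + 85 + 395 + 15 + 466 = 1411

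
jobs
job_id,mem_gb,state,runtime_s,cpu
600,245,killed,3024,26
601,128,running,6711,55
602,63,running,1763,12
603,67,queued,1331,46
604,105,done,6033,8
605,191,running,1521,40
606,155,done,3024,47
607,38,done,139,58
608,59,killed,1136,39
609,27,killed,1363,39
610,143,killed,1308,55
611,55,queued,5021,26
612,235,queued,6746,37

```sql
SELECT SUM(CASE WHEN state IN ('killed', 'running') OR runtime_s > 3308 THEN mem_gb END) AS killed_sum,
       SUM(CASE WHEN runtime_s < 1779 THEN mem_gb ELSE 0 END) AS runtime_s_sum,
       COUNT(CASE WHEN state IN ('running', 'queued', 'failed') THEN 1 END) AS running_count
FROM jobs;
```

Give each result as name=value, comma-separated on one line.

killed_sum=1251, runtime_s_sum=588, running_count=6

[killed_sum: state IN ('killed', 'running') OR runtime_s > 3308]
job_id=600: ✓ → 245
job_id=601: ✓ → 128
job_id=602: ✓ → 63
job_id=603: ✗
job_id=604: ✓ → 105
job_id=605: ✓ → 191
job_id=606: ✗
job_id=607: ✗
job_id=608: ✓ → 59
job_id=609: ✓ → 27
job_id=610: ✓ → 143
job_id=611: ✓ → 55
job_id=612: ✓ → 235
killed_sum = 245 + 128 + 63 + 105 + 191 + 59 + 27 + 143 + 55 + 235 = 1251
—
[runtime_s_sum: runtime_s < 1779]
job_id=600: ✗
job_id=601: ✗
job_id=602: ✓ → 63
job_id=603: ✓ → 67
job_id=604: ✗
job_id=605: ✓ → 191
job_id=606: ✗
job_id=607: ✓ → 38
job_id=608: ✓ → 59
job_id=609: ✓ → 27
job_id=610: ✓ → 143
job_id=611: ✗
job_id=612: ✗
runtime_s_sum = 63 + 67 + 191 + 38 + 59 + 27 + 143 = 588
—
[running_count: state IN ('running', 'queued', 'failed')]
job_id=600: ✗
job_id=601: ✓ → 1
job_id=602: ✓ → 1
job_id=603: ✓ → 1
job_id=604: ✗
job_id=605: ✓ → 1
job_id=606: ✗
job_id=607: ✗
job_id=608: ✗
job_id=609: ✗
job_id=610: ✗
job_id=611: ✓ → 1
job_id=612: ✓ → 1
running_count = COUNT(1, 1, 1, 1, 1, 1) = 6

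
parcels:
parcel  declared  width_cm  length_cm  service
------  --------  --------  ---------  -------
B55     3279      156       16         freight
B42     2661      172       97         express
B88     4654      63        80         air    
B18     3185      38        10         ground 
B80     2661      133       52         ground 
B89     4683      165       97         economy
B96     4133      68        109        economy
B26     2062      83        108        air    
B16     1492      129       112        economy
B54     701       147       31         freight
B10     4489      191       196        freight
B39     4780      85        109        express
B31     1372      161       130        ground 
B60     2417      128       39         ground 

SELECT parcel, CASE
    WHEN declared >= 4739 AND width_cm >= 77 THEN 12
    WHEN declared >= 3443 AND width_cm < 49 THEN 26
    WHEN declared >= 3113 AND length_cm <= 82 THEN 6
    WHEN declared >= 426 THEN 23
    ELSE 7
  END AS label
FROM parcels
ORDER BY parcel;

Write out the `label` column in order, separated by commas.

parcel=B10: declared >= 426 → 23
parcel=B16: declared >= 426 → 23
parcel=B18: declared >= 3113 AND length_cm <= 82 → 6
parcel=B26: declared >= 426 → 23
parcel=B31: declared >= 426 → 23
parcel=B39: declared >= 4739 AND width_cm >= 77 → 12
parcel=B42: declared >= 426 → 23
parcel=B54: declared >= 426 → 23
parcel=B55: declared >= 3113 AND length_cm <= 82 → 6
parcel=B60: declared >= 426 → 23
parcel=B80: declared >= 426 → 23
parcel=B88: declared >= 3113 AND length_cm <= 82 → 6
parcel=B89: declared >= 426 → 23
parcel=B96: declared >= 426 → 23

23, 23, 6, 23, 23, 12, 23, 23, 6, 23, 23, 6, 23, 23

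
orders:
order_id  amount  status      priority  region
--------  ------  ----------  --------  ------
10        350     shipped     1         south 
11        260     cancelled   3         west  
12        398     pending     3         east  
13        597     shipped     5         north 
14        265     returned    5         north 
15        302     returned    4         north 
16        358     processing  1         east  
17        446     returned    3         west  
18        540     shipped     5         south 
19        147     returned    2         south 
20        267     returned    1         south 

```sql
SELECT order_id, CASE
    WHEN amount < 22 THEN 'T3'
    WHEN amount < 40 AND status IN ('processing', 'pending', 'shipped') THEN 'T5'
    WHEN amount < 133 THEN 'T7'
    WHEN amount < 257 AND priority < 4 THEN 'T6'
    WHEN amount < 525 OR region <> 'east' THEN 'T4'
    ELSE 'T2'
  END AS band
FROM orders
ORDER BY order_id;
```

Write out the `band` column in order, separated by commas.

T4, T4, T4, T4, T4, T4, T4, T4, T4, T6, T4

order_id=10: amount < 525 OR region <> 'east' → T4
order_id=11: amount < 525 OR region <> 'east' → T4
order_id=12: amount < 525 OR region <> 'east' → T4
order_id=13: amount < 525 OR region <> 'east' → T4
order_id=14: amount < 525 OR region <> 'east' → T4
order_id=15: amount < 525 OR region <> 'east' → T4
order_id=16: amount < 525 OR region <> 'east' → T4
order_id=17: amount < 525 OR region <> 'east' → T4
order_id=18: amount < 525 OR region <> 'east' → T4
order_id=19: amount < 257 AND priority < 4 → T6
order_id=20: amount < 525 OR region <> 'east' → T4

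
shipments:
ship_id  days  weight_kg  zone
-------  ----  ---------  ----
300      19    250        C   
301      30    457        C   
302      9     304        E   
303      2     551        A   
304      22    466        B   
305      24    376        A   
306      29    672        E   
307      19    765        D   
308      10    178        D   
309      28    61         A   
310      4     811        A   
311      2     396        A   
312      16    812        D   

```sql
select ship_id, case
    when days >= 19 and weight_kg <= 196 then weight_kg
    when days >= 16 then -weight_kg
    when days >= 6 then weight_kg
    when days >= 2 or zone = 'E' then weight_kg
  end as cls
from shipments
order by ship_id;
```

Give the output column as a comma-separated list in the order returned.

ship_id=300: days >= 16 → -250
ship_id=301: days >= 16 → -457
ship_id=302: days >= 6 → 304
ship_id=303: days >= 2 or zone = 'E' → 551
ship_id=304: days >= 16 → -466
ship_id=305: days >= 16 → -376
ship_id=306: days >= 16 → -672
ship_id=307: days >= 16 → -765
ship_id=308: days >= 6 → 178
ship_id=309: days >= 19 and weight_kg <= 196 → 61
ship_id=310: days >= 2 or zone = 'E' → 811
ship_id=311: days >= 2 or zone = 'E' → 396
ship_id=312: days >= 16 → -812

-250, -457, 304, 551, -466, -376, -672, -765, 178, 61, 811, 396, -812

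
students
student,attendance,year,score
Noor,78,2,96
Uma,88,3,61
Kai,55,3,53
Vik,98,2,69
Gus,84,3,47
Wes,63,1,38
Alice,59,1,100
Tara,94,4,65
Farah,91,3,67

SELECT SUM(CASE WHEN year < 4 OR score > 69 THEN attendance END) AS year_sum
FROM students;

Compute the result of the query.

student=Noor: ✓ → 78
student=Uma: ✓ → 88
student=Kai: ✓ → 55
student=Vik: ✓ → 98
student=Gus: ✓ → 84
student=Wes: ✓ → 63
student=Alice: ✓ → 59
student=Tara: ✗
student=Farah: ✓ → 91
year_sum = 78 + 88 + 55 + 98 + 84 + 63 + 59 + 91 = 616

616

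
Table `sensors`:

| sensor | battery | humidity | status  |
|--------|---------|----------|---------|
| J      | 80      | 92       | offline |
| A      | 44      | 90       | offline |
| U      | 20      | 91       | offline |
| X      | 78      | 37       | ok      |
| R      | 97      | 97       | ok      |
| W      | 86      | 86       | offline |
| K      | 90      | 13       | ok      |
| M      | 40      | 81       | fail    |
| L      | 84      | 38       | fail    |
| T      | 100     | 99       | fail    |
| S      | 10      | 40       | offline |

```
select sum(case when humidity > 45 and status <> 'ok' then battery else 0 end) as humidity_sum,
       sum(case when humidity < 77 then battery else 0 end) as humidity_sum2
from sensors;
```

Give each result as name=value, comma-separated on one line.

humidity_sum=370, humidity_sum2=262

[humidity_sum: humidity > 45 and status <> 'ok']
sensor=J: ✓ → 80
sensor=A: ✓ → 44
sensor=U: ✓ → 20
sensor=X: ✗
sensor=R: ✗
sensor=W: ✓ → 86
sensor=K: ✗
sensor=M: ✓ → 40
sensor=L: ✗
sensor=T: ✓ → 100
sensor=S: ✗
humidity_sum = 80 + 44 + 20 + 86 + 40 + 100 = 370
—
[humidity_sum2: humidity < 77]
sensor=J: ✗
sensor=A: ✗
sensor=U: ✗
sensor=X: ✓ → 78
sensor=R: ✗
sensor=W: ✗
sensor=K: ✓ → 90
sensor=M: ✗
sensor=L: ✓ → 84
sensor=T: ✗
sensor=S: ✓ → 10
humidity_sum2 = 78 + 90 + 84 + 10 = 262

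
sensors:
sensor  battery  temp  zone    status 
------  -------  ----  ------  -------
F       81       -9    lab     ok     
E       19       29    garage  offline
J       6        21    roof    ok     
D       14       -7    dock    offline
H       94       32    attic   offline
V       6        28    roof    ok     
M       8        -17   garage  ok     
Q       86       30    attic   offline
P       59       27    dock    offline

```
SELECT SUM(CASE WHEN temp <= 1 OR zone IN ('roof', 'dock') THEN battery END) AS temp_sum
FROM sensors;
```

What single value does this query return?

sensor=F: ✓ → 81
sensor=E: ✗
sensor=J: ✓ → 6
sensor=D: ✓ → 14
sensor=H: ✗
sensor=V: ✓ → 6
sensor=M: ✓ → 8
sensor=Q: ✗
sensor=P: ✓ → 59
temp_sum = 81 + 6 + 14 + 6 + 8 + 59 = 174

174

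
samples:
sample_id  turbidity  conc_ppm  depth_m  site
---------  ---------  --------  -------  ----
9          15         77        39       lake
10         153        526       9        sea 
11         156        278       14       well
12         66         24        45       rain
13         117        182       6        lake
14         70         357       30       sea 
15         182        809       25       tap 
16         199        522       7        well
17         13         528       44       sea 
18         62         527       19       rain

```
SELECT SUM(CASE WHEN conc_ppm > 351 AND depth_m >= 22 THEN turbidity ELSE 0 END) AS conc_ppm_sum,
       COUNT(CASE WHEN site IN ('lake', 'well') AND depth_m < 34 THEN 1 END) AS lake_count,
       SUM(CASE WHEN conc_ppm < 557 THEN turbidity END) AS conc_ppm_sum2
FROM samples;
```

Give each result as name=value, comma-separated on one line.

[conc_ppm_sum: conc_ppm > 351 AND depth_m >= 22]
sample_id=9: ✗
sample_id=10: ✗
sample_id=11: ✗
sample_id=12: ✗
sample_id=13: ✗
sample_id=14: ✓ → 70
sample_id=15: ✓ → 182
sample_id=16: ✗
sample_id=17: ✓ → 13
sample_id=18: ✗
conc_ppm_sum = 70 + 182 + 13 = 265
—
[lake_count: site IN ('lake', 'well') AND depth_m < 34]
sample_id=9: ✗
sample_id=10: ✗
sample_id=11: ✓ → 1
sample_id=12: ✗
sample_id=13: ✓ → 1
sample_id=14: ✗
sample_id=15: ✗
sample_id=16: ✓ → 1
sample_id=17: ✗
sample_id=18: ✗
lake_count = COUNT(1, 1, 1) = 3
—
[conc_ppm_sum2: conc_ppm < 557]
sample_id=9: ✓ → 15
sample_id=10: ✓ → 153
sample_id=11: ✓ → 156
sample_id=12: ✓ → 66
sample_id=13: ✓ → 117
sample_id=14: ✓ → 70
sample_id=15: ✗
sample_id=16: ✓ → 199
sample_id=17: ✓ → 13
sample_id=18: ✓ → 62
conc_ppm_sum2 = 15 + 153 + 156 + 66 + 117 + 70 + 199 + 13 + 62 = 851

conc_ppm_sum=265, lake_count=3, conc_ppm_sum2=851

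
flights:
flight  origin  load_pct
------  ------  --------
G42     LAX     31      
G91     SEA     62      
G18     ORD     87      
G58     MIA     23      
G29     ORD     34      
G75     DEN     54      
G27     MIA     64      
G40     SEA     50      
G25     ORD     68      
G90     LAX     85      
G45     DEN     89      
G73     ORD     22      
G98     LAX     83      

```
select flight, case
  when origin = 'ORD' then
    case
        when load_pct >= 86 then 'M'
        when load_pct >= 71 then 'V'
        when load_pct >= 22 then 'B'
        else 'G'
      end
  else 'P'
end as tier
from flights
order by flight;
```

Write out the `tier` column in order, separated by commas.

flight=G18: origin='ORD' → inner[load_pct >= 86] → M
flight=G25: origin='ORD' → inner[load_pct >= 22] → B
flight=G27: origin='MIA' → outer ELSE → P
flight=G29: origin='ORD' → inner[load_pct >= 22] → B
flight=G40: origin='SEA' → outer ELSE → P
flight=G42: origin='LAX' → outer ELSE → P
flight=G45: origin='DEN' → outer ELSE → P
flight=G58: origin='MIA' → outer ELSE → P
flight=G73: origin='ORD' → inner[load_pct >= 22] → B
flight=G75: origin='DEN' → outer ELSE → P
flight=G90: origin='LAX' → outer ELSE → P
flight=G91: origin='SEA' → outer ELSE → P
flight=G98: origin='LAX' → outer ELSE → P

M, B, P, B, P, P, P, P, B, P, P, P, P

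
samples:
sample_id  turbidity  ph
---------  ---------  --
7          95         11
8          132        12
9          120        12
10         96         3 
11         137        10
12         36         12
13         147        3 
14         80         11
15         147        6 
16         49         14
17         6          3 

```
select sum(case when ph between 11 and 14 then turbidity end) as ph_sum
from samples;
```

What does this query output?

512

sample_id=7: ✓ → 95
sample_id=8: ✓ → 132
sample_id=9: ✓ → 120
sample_id=10: ✗
sample_id=11: ✗
sample_id=12: ✓ → 36
sample_id=13: ✗
sample_id=14: ✓ → 80
sample_id=15: ✗
sample_id=16: ✓ → 49
sample_id=17: ✗
ph_sum = 95 + 132 + 120 + 36 + 80 + 49 = 512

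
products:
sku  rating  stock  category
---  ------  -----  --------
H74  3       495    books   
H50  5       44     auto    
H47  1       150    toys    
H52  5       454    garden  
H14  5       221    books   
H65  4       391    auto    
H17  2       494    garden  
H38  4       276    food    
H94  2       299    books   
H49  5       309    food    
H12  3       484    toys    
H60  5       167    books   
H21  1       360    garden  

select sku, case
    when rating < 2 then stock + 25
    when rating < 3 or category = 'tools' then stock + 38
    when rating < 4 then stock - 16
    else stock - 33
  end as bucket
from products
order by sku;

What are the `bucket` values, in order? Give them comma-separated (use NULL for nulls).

468, 188, 532, 385, 243, 175, 276, 11, 421, 134, 358, 479, 337

sku=H12: rating < 4 → 468
sku=H14: ELSE → 188
sku=H17: rating < 3 or category = 'tools' → 532
sku=H21: rating < 2 → 385
sku=H38: ELSE → 243
sku=H47: rating < 2 → 175
sku=H49: ELSE → 276
sku=H50: ELSE → 11
sku=H52: ELSE → 421
sku=H60: ELSE → 134
sku=H65: ELSE → 358
sku=H74: rating < 4 → 479
sku=H94: rating < 3 or category = 'tools' → 337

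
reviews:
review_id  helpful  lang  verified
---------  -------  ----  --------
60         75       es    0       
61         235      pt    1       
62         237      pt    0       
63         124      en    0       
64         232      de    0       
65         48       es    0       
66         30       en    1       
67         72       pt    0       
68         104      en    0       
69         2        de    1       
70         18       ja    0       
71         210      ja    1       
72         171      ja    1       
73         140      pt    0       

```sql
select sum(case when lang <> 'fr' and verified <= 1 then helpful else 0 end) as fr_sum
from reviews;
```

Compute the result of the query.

1698

review_id=60: ✓ → 75
review_id=61: ✓ → 235
review_id=62: ✓ → 237
review_id=63: ✓ → 124
review_id=64: ✓ → 232
review_id=65: ✓ → 48
review_id=66: ✓ → 30
review_id=67: ✓ → 72
review_id=68: ✓ → 104
review_id=69: ✓ → 2
review_id=70: ✓ → 18
review_id=71: ✓ → 210
review_id=72: ✓ → 171
review_id=73: ✓ → 140
fr_sum = 75 + 235 + 237 + 124 + 232 + 48 + 30 + 72 + 104 + 2 + 18 + 210 + 171 + 140 = 1698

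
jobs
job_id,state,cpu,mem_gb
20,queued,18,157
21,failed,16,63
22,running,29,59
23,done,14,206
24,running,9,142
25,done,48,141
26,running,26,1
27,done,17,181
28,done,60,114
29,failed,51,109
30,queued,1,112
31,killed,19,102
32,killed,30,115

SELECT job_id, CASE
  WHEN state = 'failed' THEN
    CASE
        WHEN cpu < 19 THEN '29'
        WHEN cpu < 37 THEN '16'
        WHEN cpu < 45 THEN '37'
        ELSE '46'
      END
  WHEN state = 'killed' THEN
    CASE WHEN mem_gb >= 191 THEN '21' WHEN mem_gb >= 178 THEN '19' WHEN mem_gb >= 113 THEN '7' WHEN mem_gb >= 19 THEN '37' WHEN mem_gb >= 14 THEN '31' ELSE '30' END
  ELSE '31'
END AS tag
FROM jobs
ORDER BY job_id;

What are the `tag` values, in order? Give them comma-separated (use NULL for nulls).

31, 29, 31, 31, 31, 31, 31, 31, 31, 46, 31, 37, 7

job_id=20: state='queued' → outer ELSE → 31
job_id=21: state='failed' → inner[cpu < 19] → 29
job_id=22: state='running' → outer ELSE → 31
job_id=23: state='done' → outer ELSE → 31
job_id=24: state='running' → outer ELSE → 31
job_id=25: state='done' → outer ELSE → 31
job_id=26: state='running' → outer ELSE → 31
job_id=27: state='done' → outer ELSE → 31
job_id=28: state='done' → outer ELSE → 31
job_id=29: state='failed' → inner[ELSE] → 46
job_id=30: state='queued' → outer ELSE → 31
job_id=31: state='killed' → inner[mem_gb >= 19] → 37
job_id=32: state='killed' → inner[mem_gb >= 113] → 7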